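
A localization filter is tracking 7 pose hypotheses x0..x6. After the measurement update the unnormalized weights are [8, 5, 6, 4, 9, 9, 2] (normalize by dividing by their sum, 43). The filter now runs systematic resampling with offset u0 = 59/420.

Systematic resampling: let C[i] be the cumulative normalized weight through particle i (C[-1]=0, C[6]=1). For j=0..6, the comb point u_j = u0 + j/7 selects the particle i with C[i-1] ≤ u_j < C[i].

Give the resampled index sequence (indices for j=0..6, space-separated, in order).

0 1 2 4 4 5 6

C = [8/43, 13/43, 19/43, 23/43, 32/43, 41/43, 1]
j=0: u_0=59/420 ∈ [0, 8/43) → index 0
j=1: u_1=17/60 ∈ [8/43, 13/43) → index 1
j=2: u_2=179/420 ∈ [13/43, 19/43) → index 2
j=3: u_3=239/420 ∈ [23/43, 32/43) → index 4
j=4: u_4=299/420 ∈ [23/43, 32/43) → index 4
j=5: u_5=359/420 ∈ [32/43, 41/43) → index 5
j=6: u_6=419/420 ∈ [41/43, 1) → index 6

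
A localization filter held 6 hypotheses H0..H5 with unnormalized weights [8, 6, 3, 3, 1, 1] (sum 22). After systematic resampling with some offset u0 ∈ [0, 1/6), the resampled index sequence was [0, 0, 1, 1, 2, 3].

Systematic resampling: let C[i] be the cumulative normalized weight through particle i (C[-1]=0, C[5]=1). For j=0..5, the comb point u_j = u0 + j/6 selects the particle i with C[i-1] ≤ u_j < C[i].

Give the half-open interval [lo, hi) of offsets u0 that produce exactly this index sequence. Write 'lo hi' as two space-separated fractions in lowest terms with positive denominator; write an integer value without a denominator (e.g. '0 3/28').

C = [4/11, 7/11, 17/22, 10/11, 21/22, 1]
j=0 picked index 0: u0 ∈ [0, 4/11)
j=1 picked index 0: u0 ∈ [-1/6, 13/66)
j=2 picked index 1: u0 ∈ [1/33, 10/33)
j=3 picked index 1: u0 ∈ [-3/22, 3/22)
j=4 picked index 2: u0 ∈ [-1/33, 7/66)
j=5 picked index 3: u0 ∈ [-2/33, 5/66)
intersection: [1/33, 5/66)

1/33 5/66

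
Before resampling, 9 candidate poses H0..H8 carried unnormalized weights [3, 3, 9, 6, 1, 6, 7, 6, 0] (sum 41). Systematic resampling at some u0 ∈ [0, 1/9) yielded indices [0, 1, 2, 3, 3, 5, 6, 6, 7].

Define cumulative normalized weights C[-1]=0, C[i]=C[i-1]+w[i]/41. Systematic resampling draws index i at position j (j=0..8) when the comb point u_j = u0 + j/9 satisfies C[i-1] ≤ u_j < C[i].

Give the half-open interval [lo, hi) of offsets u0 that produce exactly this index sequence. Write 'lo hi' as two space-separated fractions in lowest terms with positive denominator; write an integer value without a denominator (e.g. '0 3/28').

C = [3/41, 6/41, 15/41, 21/41, 22/41, 28/41, 35/41, 1, 1]
j=0 picked index 0: u0 ∈ [0, 3/41)
j=1 picked index 1: u0 ∈ [-14/369, 13/369)
j=2 picked index 2: u0 ∈ [-28/369, 53/369)
j=3 picked index 3: u0 ∈ [4/123, 22/123)
j=4 picked index 3: u0 ∈ [-29/369, 25/369)
j=5 picked index 5: u0 ∈ [-7/369, 47/369)
j=6 picked index 6: u0 ∈ [2/123, 23/123)
j=7 picked index 6: u0 ∈ [-35/369, 28/369)
j=8 picked index 7: u0 ∈ [-13/369, 1/9)
intersection: [4/123, 13/369)

4/123 13/369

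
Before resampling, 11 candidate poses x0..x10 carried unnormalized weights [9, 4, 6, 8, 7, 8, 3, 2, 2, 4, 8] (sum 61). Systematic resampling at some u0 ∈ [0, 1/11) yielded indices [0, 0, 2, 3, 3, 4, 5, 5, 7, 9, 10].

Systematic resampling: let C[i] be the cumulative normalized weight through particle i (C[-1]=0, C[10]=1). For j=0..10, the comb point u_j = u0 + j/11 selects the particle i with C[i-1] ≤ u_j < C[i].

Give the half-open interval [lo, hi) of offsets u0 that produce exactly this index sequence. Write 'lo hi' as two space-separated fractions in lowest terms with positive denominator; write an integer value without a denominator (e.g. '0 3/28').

26/671 29/671

C = [9/61, 13/61, 19/61, 27/61, 34/61, 42/61, 45/61, 47/61, 49/61, 53/61, 1]
j=0 picked index 0: u0 ∈ [0, 9/61)
j=1 picked index 0: u0 ∈ [-1/11, 38/671)
j=2 picked index 2: u0 ∈ [21/671, 87/671)
j=3 picked index 3: u0 ∈ [26/671, 114/671)
j=4 picked index 3: u0 ∈ [-35/671, 53/671)
j=5 picked index 4: u0 ∈ [-8/671, 69/671)
j=6 picked index 5: u0 ∈ [8/671, 96/671)
j=7 picked index 5: u0 ∈ [-53/671, 35/671)
j=8 picked index 7: u0 ∈ [7/671, 29/671)
j=9 picked index 9: u0 ∈ [-10/671, 34/671)
j=10 picked index 10: u0 ∈ [-27/671, 1/11)
intersection: [26/671, 29/671)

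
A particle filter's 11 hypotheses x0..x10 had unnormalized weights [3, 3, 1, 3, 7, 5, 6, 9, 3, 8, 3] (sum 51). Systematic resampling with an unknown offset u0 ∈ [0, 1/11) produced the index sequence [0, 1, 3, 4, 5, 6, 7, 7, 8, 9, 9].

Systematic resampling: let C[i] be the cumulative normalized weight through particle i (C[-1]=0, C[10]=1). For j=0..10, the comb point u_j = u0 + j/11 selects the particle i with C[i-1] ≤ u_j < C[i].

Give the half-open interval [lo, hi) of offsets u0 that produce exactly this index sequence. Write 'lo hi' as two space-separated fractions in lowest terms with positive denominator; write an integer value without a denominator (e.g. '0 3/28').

C = [1/17, 2/17, 7/51, 10/51, 1/3, 22/51, 28/51, 37/51, 40/51, 16/17, 1]
j=0 picked index 0: u0 ∈ [0, 1/17)
j=1 picked index 1: u0 ∈ [-6/187, 5/187)
j=2 picked index 3: u0 ∈ [-25/561, 8/561)
j=3 picked index 4: u0 ∈ [-43/561, 2/33)
j=4 picked index 5: u0 ∈ [-1/33, 38/561)
j=5 picked index 6: u0 ∈ [-13/561, 53/561)
j=6 picked index 7: u0 ∈ [2/561, 101/561)
j=7 picked index 7: u0 ∈ [-49/561, 50/561)
j=8 picked index 8: u0 ∈ [-1/561, 32/561)
j=9 picked index 9: u0 ∈ [-19/561, 23/187)
j=10 picked index 9: u0 ∈ [-70/561, 6/187)
intersection: [2/561, 8/561)

2/561 8/561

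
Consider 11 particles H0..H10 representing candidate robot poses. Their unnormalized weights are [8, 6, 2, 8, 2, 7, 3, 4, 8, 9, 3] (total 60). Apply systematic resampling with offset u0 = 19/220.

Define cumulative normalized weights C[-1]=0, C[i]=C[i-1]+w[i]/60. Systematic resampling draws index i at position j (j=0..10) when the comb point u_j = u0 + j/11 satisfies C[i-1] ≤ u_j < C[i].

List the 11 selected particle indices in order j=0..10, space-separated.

C = [2/15, 7/30, 4/15, 2/5, 13/30, 11/20, 3/5, 2/3, 4/5, 19/20, 1]
j=0: u_0=19/220 ∈ [0, 2/15) → index 0
j=1: u_1=39/220 ∈ [2/15, 7/30) → index 1
j=2: u_2=59/220 ∈ [4/15, 2/5) → index 3
j=3: u_3=79/220 ∈ [4/15, 2/5) → index 3
j=4: u_4=9/20 ∈ [13/30, 11/20) → index 5
j=5: u_5=119/220 ∈ [13/30, 11/20) → index 5
j=6: u_6=139/220 ∈ [3/5, 2/3) → index 7
j=7: u_7=159/220 ∈ [2/3, 4/5) → index 8
j=8: u_8=179/220 ∈ [4/5, 19/20) → index 9
j=9: u_9=199/220 ∈ [4/5, 19/20) → index 9
j=10: u_10=219/220 ∈ [19/20, 1) → index 10

0 1 3 3 5 5 7 8 9 9 10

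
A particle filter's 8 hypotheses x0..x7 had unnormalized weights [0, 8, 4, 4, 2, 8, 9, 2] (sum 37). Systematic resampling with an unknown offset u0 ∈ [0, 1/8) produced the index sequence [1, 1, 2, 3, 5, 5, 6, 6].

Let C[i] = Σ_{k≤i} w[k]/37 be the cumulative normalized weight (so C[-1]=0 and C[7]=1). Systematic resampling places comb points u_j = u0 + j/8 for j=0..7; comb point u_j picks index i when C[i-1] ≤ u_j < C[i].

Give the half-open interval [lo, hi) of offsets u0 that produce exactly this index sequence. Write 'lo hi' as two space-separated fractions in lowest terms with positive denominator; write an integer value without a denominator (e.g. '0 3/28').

C = [0, 8/37, 12/37, 16/37, 18/37, 26/37, 35/37, 1]
j=0 picked index 1: u0 ∈ [0, 8/37)
j=1 picked index 1: u0 ∈ [-1/8, 27/296)
j=2 picked index 2: u0 ∈ [-5/148, 11/148)
j=3 picked index 3: u0 ∈ [-15/296, 17/296)
j=4 picked index 5: u0 ∈ [-1/74, 15/74)
j=5 picked index 5: u0 ∈ [-41/296, 23/296)
j=6 picked index 6: u0 ∈ [-7/148, 29/148)
j=7 picked index 6: u0 ∈ [-51/296, 21/296)
intersection: [0, 17/296)

0 17/296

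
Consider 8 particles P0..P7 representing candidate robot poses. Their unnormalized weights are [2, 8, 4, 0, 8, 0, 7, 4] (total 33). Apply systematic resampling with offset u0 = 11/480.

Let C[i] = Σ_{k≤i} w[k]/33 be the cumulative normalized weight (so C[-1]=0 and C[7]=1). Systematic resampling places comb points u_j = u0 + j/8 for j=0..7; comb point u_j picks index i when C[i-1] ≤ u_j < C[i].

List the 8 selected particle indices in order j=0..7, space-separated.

0 1 1 2 4 4 6 7

C = [2/33, 10/33, 14/33, 14/33, 2/3, 2/3, 29/33, 1]
j=0: u_0=11/480 ∈ [0, 2/33) → index 0
j=1: u_1=71/480 ∈ [2/33, 10/33) → index 1
j=2: u_2=131/480 ∈ [2/33, 10/33) → index 1
j=3: u_3=191/480 ∈ [10/33, 14/33) → index 2
j=4: u_4=251/480 ∈ [14/33, 2/3) → index 4
j=5: u_5=311/480 ∈ [14/33, 2/3) → index 4
j=6: u_6=371/480 ∈ [2/3, 29/33) → index 6
j=7: u_7=431/480 ∈ [29/33, 1) → index 7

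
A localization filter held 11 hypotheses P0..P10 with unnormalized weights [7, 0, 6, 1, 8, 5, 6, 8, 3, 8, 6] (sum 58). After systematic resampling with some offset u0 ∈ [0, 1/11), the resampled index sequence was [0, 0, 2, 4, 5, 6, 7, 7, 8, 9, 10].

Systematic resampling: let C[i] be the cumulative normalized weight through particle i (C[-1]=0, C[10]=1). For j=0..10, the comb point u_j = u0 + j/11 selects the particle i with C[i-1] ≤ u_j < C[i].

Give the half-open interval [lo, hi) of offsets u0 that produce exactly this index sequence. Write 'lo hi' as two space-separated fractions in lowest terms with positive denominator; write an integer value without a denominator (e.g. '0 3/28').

C = [7/58, 7/58, 13/58, 7/29, 11/29, 27/58, 33/58, 41/58, 22/29, 26/29, 1]
j=0 picked index 0: u0 ∈ [0, 7/58)
j=1 picked index 0: u0 ∈ [-1/11, 19/638)
j=2 picked index 2: u0 ∈ [-39/638, 27/638)
j=3 picked index 4: u0 ∈ [-10/319, 34/319)
j=4 picked index 5: u0 ∈ [5/319, 65/638)
j=5 picked index 6: u0 ∈ [7/638, 73/638)
j=6 picked index 7: u0 ∈ [15/638, 103/638)
j=7 picked index 7: u0 ∈ [-43/638, 45/638)
j=8 picked index 8: u0 ∈ [-13/638, 10/319)
j=9 picked index 9: u0 ∈ [-19/319, 25/319)
j=10 picked index 10: u0 ∈ [-4/319, 1/11)
intersection: [15/638, 19/638)

15/638 19/638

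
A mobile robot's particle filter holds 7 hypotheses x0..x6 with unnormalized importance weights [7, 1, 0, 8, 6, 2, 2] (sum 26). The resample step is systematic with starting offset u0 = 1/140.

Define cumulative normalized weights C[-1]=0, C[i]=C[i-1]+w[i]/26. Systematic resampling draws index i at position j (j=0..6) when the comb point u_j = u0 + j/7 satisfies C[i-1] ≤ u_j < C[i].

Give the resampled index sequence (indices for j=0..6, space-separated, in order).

0 0 1 3 3 4 5

C = [7/26, 4/13, 4/13, 8/13, 11/13, 12/13, 1]
j=0: u_0=1/140 ∈ [0, 7/26) → index 0
j=1: u_1=3/20 ∈ [0, 7/26) → index 0
j=2: u_2=41/140 ∈ [7/26, 4/13) → index 1
j=3: u_3=61/140 ∈ [4/13, 8/13) → index 3
j=4: u_4=81/140 ∈ [4/13, 8/13) → index 3
j=5: u_5=101/140 ∈ [8/13, 11/13) → index 4
j=6: u_6=121/140 ∈ [11/13, 12/13) → index 5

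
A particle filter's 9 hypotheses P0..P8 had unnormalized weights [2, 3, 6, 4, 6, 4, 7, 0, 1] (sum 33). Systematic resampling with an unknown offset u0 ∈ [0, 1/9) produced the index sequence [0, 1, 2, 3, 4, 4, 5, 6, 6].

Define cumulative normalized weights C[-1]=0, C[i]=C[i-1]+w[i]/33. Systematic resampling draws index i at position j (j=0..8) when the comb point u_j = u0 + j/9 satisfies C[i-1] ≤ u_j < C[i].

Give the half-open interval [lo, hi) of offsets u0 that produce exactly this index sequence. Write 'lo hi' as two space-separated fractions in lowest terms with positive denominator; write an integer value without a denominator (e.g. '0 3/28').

C = [2/33, 5/33, 1/3, 5/11, 7/11, 25/33, 32/33, 32/33, 1]
j=0 picked index 0: u0 ∈ [0, 2/33)
j=1 picked index 1: u0 ∈ [-5/99, 4/99)
j=2 picked index 2: u0 ∈ [-7/99, 1/9)
j=3 picked index 3: u0 ∈ [0, 4/33)
j=4 picked index 4: u0 ∈ [1/99, 19/99)
j=5 picked index 4: u0 ∈ [-10/99, 8/99)
j=6 picked index 5: u0 ∈ [-1/33, 1/11)
j=7 picked index 6: u0 ∈ [-2/99, 19/99)
j=8 picked index 6: u0 ∈ [-13/99, 8/99)
intersection: [1/99, 4/99)

1/99 4/99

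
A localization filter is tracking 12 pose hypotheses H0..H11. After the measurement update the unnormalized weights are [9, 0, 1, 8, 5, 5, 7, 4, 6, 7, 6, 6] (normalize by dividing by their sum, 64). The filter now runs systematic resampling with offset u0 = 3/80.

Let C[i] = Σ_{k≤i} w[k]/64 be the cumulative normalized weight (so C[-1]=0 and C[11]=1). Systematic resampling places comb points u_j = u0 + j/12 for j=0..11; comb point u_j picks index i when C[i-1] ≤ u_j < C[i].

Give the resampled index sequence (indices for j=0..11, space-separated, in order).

0 0 3 4 5 6 6 8 9 9 10 11

C = [9/64, 9/64, 5/32, 9/32, 23/64, 7/16, 35/64, 39/64, 45/64, 13/16, 29/32, 1]
j=0: u_0=3/80 ∈ [0, 9/64) → index 0
j=1: u_1=29/240 ∈ [0, 9/64) → index 0
j=2: u_2=49/240 ∈ [5/32, 9/32) → index 3
j=3: u_3=23/80 ∈ [9/32, 23/64) → index 4
j=4: u_4=89/240 ∈ [23/64, 7/16) → index 5
j=5: u_5=109/240 ∈ [7/16, 35/64) → index 6
j=6: u_6=43/80 ∈ [7/16, 35/64) → index 6
j=7: u_7=149/240 ∈ [39/64, 45/64) → index 8
j=8: u_8=169/240 ∈ [45/64, 13/16) → index 9
j=9: u_9=63/80 ∈ [45/64, 13/16) → index 9
j=10: u_10=209/240 ∈ [13/16, 29/32) → index 10
j=11: u_11=229/240 ∈ [29/32, 1) → index 11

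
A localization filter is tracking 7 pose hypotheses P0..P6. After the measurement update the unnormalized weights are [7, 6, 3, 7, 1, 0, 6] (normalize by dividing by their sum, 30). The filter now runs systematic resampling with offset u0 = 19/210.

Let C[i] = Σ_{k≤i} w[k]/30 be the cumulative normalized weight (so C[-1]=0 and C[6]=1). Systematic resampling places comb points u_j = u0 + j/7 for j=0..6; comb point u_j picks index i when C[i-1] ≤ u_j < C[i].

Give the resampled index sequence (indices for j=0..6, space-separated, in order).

C = [7/30, 13/30, 8/15, 23/30, 4/5, 4/5, 1]
j=0: u_0=19/210 ∈ [0, 7/30) → index 0
j=1: u_1=7/30 ∈ [7/30, 13/30) → index 1
j=2: u_2=79/210 ∈ [7/30, 13/30) → index 1
j=3: u_3=109/210 ∈ [13/30, 8/15) → index 2
j=4: u_4=139/210 ∈ [8/15, 23/30) → index 3
j=5: u_5=169/210 ∈ [4/5, 1) → index 6
j=6: u_6=199/210 ∈ [4/5, 1) → index 6

0 1 1 2 3 6 6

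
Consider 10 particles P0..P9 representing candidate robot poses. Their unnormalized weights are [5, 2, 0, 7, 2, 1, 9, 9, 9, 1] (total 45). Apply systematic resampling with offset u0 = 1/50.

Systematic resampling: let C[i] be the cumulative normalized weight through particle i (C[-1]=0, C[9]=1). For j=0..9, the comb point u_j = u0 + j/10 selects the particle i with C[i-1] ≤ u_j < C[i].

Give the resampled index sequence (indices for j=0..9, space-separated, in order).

C = [1/9, 7/45, 7/45, 14/45, 16/45, 17/45, 26/45, 7/9, 44/45, 1]
j=0: u_0=1/50 ∈ [0, 1/9) → index 0
j=1: u_1=3/25 ∈ [1/9, 7/45) → index 1
j=2: u_2=11/50 ∈ [7/45, 14/45) → index 3
j=3: u_3=8/25 ∈ [14/45, 16/45) → index 4
j=4: u_4=21/50 ∈ [17/45, 26/45) → index 6
j=5: u_5=13/25 ∈ [17/45, 26/45) → index 6
j=6: u_6=31/50 ∈ [26/45, 7/9) → index 7
j=7: u_7=18/25 ∈ [26/45, 7/9) → index 7
j=8: u_8=41/50 ∈ [7/9, 44/45) → index 8
j=9: u_9=23/25 ∈ [7/9, 44/45) → index 8

0 1 3 4 6 6 7 7 8 8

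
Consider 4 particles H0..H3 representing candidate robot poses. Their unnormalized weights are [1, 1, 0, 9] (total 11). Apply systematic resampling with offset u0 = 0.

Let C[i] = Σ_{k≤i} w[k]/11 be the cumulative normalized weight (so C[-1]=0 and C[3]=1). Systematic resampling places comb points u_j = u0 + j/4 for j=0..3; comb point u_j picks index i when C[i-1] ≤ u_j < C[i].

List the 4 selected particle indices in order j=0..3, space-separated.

0 3 3 3

C = [1/11, 2/11, 2/11, 1]
j=0: u_0=0 ∈ [0, 1/11) → index 0
j=1: u_1=1/4 ∈ [2/11, 1) → index 3
j=2: u_2=1/2 ∈ [2/11, 1) → index 3
j=3: u_3=3/4 ∈ [2/11, 1) → index 3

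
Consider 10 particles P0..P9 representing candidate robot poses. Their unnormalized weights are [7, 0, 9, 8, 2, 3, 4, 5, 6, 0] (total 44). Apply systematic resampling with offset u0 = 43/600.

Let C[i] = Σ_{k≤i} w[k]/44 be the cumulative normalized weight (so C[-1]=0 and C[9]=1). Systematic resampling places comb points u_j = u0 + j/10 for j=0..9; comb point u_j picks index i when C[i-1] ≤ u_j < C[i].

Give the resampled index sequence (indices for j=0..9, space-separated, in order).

0 2 2 3 3 4 6 7 8 8

C = [7/44, 7/44, 4/11, 6/11, 13/22, 29/44, 3/4, 19/22, 1, 1]
j=0: u_0=43/600 ∈ [0, 7/44) → index 0
j=1: u_1=103/600 ∈ [7/44, 4/11) → index 2
j=2: u_2=163/600 ∈ [7/44, 4/11) → index 2
j=3: u_3=223/600 ∈ [4/11, 6/11) → index 3
j=4: u_4=283/600 ∈ [4/11, 6/11) → index 3
j=5: u_5=343/600 ∈ [6/11, 13/22) → index 4
j=6: u_6=403/600 ∈ [29/44, 3/4) → index 6
j=7: u_7=463/600 ∈ [3/4, 19/22) → index 7
j=8: u_8=523/600 ∈ [19/22, 1) → index 8
j=9: u_9=583/600 ∈ [19/22, 1) → index 8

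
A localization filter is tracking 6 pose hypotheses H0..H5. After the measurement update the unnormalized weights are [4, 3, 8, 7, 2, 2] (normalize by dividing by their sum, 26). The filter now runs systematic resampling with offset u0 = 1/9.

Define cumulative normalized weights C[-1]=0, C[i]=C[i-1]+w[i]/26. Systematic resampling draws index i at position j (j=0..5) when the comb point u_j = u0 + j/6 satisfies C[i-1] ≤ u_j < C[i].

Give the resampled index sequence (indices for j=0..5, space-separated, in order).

0 2 2 3 3 5

C = [2/13, 7/26, 15/26, 11/13, 12/13, 1]
j=0: u_0=1/9 ∈ [0, 2/13) → index 0
j=1: u_1=5/18 ∈ [7/26, 15/26) → index 2
j=2: u_2=4/9 ∈ [7/26, 15/26) → index 2
j=3: u_3=11/18 ∈ [15/26, 11/13) → index 3
j=4: u_4=7/9 ∈ [15/26, 11/13) → index 3
j=5: u_5=17/18 ∈ [12/13, 1) → index 5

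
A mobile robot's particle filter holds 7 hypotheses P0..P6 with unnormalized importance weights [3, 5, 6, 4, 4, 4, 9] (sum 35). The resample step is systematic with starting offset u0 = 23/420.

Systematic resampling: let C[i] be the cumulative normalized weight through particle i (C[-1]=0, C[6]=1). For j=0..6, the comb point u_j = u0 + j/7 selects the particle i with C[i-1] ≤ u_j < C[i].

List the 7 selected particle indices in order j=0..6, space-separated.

0 1 2 3 4 6 6

C = [3/35, 8/35, 2/5, 18/35, 22/35, 26/35, 1]
j=0: u_0=23/420 ∈ [0, 3/35) → index 0
j=1: u_1=83/420 ∈ [3/35, 8/35) → index 1
j=2: u_2=143/420 ∈ [8/35, 2/5) → index 2
j=3: u_3=29/60 ∈ [2/5, 18/35) → index 3
j=4: u_4=263/420 ∈ [18/35, 22/35) → index 4
j=5: u_5=323/420 ∈ [26/35, 1) → index 6
j=6: u_6=383/420 ∈ [26/35, 1) → index 6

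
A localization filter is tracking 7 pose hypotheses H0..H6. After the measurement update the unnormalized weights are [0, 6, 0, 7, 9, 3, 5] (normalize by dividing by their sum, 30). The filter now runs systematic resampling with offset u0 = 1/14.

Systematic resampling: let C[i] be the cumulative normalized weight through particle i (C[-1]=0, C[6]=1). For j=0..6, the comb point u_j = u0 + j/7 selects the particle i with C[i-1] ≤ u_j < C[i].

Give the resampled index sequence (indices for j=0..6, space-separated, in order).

C = [0, 1/5, 1/5, 13/30, 11/15, 5/6, 1]
j=0: u_0=1/14 ∈ [0, 1/5) → index 1
j=1: u_1=3/14 ∈ [1/5, 13/30) → index 3
j=2: u_2=5/14 ∈ [1/5, 13/30) → index 3
j=3: u_3=1/2 ∈ [13/30, 11/15) → index 4
j=4: u_4=9/14 ∈ [13/30, 11/15) → index 4
j=5: u_5=11/14 ∈ [11/15, 5/6) → index 5
j=6: u_6=13/14 ∈ [5/6, 1) → index 6

1 3 3 4 4 5 6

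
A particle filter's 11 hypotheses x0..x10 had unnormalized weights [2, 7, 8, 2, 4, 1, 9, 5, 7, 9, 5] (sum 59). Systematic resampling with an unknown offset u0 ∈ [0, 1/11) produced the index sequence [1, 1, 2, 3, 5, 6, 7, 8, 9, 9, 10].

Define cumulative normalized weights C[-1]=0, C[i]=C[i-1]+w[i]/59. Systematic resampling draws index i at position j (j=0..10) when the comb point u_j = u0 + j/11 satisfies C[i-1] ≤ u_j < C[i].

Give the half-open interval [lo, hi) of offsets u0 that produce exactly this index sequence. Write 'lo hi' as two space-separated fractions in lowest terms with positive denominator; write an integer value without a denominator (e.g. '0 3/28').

C = [2/59, 9/59, 17/59, 19/59, 23/59, 24/59, 33/59, 38/59, 45/59, 54/59, 1]
j=0 picked index 1: u0 ∈ [2/59, 9/59)
j=1 picked index 1: u0 ∈ [-37/649, 40/649)
j=2 picked index 2: u0 ∈ [-19/649, 69/649)
j=3 picked index 3: u0 ∈ [10/649, 32/649)
j=4 picked index 5: u0 ∈ [17/649, 28/649)
j=5 picked index 6: u0 ∈ [-31/649, 68/649)
j=6 picked index 7: u0 ∈ [9/649, 64/649)
j=7 picked index 8: u0 ∈ [5/649, 82/649)
j=8 picked index 9: u0 ∈ [23/649, 122/649)
j=9 picked index 9: u0 ∈ [-36/649, 63/649)
j=10 picked index 10: u0 ∈ [4/649, 1/11)
intersection: [23/649, 28/649)

23/649 28/649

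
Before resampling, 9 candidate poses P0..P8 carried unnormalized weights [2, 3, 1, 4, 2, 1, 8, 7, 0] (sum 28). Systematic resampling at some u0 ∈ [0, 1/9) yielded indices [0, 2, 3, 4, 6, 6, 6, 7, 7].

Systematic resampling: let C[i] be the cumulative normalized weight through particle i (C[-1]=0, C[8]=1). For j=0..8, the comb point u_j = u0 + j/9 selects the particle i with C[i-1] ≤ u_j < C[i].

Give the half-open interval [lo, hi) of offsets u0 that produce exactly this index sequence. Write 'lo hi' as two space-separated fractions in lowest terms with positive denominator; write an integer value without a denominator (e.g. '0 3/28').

C = [1/14, 5/28, 3/14, 5/14, 3/7, 13/28, 3/4, 1, 1]
j=0 picked index 0: u0 ∈ [0, 1/14)
j=1 picked index 2: u0 ∈ [17/252, 13/126)
j=2 picked index 3: u0 ∈ [-1/126, 17/126)
j=3 picked index 4: u0 ∈ [1/42, 2/21)
j=4 picked index 6: u0 ∈ [5/252, 11/36)
j=5 picked index 6: u0 ∈ [-23/252, 7/36)
j=6 picked index 6: u0 ∈ [-17/84, 1/12)
j=7 picked index 7: u0 ∈ [-1/36, 2/9)
j=8 picked index 7: u0 ∈ [-5/36, 1/9)
intersection: [17/252, 1/14)

17/252 1/14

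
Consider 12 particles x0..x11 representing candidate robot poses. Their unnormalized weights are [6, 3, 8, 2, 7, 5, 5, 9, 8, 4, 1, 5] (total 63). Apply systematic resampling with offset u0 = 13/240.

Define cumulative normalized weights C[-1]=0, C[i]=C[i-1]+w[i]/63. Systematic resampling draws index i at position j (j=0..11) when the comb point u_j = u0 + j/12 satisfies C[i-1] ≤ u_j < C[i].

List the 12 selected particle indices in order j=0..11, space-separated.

0 1 2 4 4 5 6 7 8 8 9 11

C = [2/21, 1/7, 17/63, 19/63, 26/63, 31/63, 4/7, 5/7, 53/63, 19/21, 58/63, 1]
j=0: u_0=13/240 ∈ [0, 2/21) → index 0
j=1: u_1=11/80 ∈ [2/21, 1/7) → index 1
j=2: u_2=53/240 ∈ [1/7, 17/63) → index 2
j=3: u_3=73/240 ∈ [19/63, 26/63) → index 4
j=4: u_4=31/80 ∈ [19/63, 26/63) → index 4
j=5: u_5=113/240 ∈ [26/63, 31/63) → index 5
j=6: u_6=133/240 ∈ [31/63, 4/7) → index 6
j=7: u_7=51/80 ∈ [4/7, 5/7) → index 7
j=8: u_8=173/240 ∈ [5/7, 53/63) → index 8
j=9: u_9=193/240 ∈ [5/7, 53/63) → index 8
j=10: u_10=71/80 ∈ [53/63, 19/21) → index 9
j=11: u_11=233/240 ∈ [58/63, 1) → index 11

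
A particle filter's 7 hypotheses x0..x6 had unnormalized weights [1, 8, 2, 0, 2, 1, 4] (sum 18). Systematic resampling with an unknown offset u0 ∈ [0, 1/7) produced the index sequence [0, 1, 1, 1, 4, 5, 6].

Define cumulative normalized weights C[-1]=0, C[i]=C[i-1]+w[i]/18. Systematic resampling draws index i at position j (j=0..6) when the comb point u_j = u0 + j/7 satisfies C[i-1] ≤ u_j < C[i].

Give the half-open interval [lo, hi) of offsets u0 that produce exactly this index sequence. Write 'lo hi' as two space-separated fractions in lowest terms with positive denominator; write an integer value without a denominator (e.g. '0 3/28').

5/126 1/18

C = [1/18, 1/2, 11/18, 11/18, 13/18, 7/9, 1]
j=0 picked index 0: u0 ∈ [0, 1/18)
j=1 picked index 1: u0 ∈ [-11/126, 5/14)
j=2 picked index 1: u0 ∈ [-29/126, 3/14)
j=3 picked index 1: u0 ∈ [-47/126, 1/14)
j=4 picked index 4: u0 ∈ [5/126, 19/126)
j=5 picked index 5: u0 ∈ [1/126, 4/63)
j=6 picked index 6: u0 ∈ [-5/63, 1/7)
intersection: [5/126, 1/18)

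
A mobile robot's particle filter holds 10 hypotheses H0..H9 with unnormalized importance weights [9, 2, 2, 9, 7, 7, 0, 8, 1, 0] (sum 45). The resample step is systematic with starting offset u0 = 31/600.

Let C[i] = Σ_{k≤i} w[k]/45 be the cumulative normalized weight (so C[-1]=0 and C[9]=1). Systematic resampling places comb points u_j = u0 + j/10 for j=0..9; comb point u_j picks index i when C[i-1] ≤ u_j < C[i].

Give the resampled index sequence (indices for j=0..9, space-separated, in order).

0 0 2 3 3 4 5 5 7 7

C = [1/5, 11/45, 13/45, 22/45, 29/45, 4/5, 4/5, 44/45, 1, 1]
j=0: u_0=31/600 ∈ [0, 1/5) → index 0
j=1: u_1=91/600 ∈ [0, 1/5) → index 0
j=2: u_2=151/600 ∈ [11/45, 13/45) → index 2
j=3: u_3=211/600 ∈ [13/45, 22/45) → index 3
j=4: u_4=271/600 ∈ [13/45, 22/45) → index 3
j=5: u_5=331/600 ∈ [22/45, 29/45) → index 4
j=6: u_6=391/600 ∈ [29/45, 4/5) → index 5
j=7: u_7=451/600 ∈ [29/45, 4/5) → index 5
j=8: u_8=511/600 ∈ [4/5, 44/45) → index 7
j=9: u_9=571/600 ∈ [4/5, 44/45) → index 7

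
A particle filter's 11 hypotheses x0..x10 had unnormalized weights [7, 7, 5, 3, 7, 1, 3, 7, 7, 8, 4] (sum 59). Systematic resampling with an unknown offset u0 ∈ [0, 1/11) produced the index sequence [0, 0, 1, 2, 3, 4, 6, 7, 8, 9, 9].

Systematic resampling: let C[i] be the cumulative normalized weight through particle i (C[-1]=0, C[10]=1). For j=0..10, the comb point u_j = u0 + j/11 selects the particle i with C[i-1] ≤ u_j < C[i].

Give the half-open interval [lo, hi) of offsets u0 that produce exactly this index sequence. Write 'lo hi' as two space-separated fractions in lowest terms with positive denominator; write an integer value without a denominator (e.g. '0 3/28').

0 6/649

C = [7/59, 14/59, 19/59, 22/59, 29/59, 30/59, 33/59, 40/59, 47/59, 55/59, 1]
j=0 picked index 0: u0 ∈ [0, 7/59)
j=1 picked index 0: u0 ∈ [-1/11, 18/649)
j=2 picked index 1: u0 ∈ [-41/649, 36/649)
j=3 picked index 2: u0 ∈ [-23/649, 32/649)
j=4 picked index 3: u0 ∈ [-27/649, 6/649)
j=5 picked index 4: u0 ∈ [-53/649, 24/649)
j=6 picked index 6: u0 ∈ [-24/649, 9/649)
j=7 picked index 7: u0 ∈ [-50/649, 27/649)
j=8 picked index 8: u0 ∈ [-32/649, 45/649)
j=9 picked index 9: u0 ∈ [-14/649, 74/649)
j=10 picked index 9: u0 ∈ [-73/649, 15/649)
intersection: [0, 6/649)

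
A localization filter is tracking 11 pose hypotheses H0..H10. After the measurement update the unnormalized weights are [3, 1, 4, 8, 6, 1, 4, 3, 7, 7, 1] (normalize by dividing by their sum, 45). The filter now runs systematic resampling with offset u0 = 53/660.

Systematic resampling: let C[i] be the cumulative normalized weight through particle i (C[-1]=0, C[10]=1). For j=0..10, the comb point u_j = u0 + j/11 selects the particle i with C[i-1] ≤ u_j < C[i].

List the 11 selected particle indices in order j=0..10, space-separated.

C = [1/15, 4/45, 8/45, 16/45, 22/45, 23/45, 3/5, 2/3, 37/45, 44/45, 1]
j=0: u_0=53/660 ∈ [1/15, 4/45) → index 1
j=1: u_1=113/660 ∈ [4/45, 8/45) → index 2
j=2: u_2=173/660 ∈ [8/45, 16/45) → index 3
j=3: u_3=233/660 ∈ [8/45, 16/45) → index 3
j=4: u_4=293/660 ∈ [16/45, 22/45) → index 4
j=5: u_5=353/660 ∈ [23/45, 3/5) → index 6
j=6: u_6=413/660 ∈ [3/5, 2/3) → index 7
j=7: u_7=43/60 ∈ [2/3, 37/45) → index 8
j=8: u_8=533/660 ∈ [2/3, 37/45) → index 8
j=9: u_9=593/660 ∈ [37/45, 44/45) → index 9
j=10: u_10=653/660 ∈ [44/45, 1) → index 10

1 2 3 3 4 6 7 8 8 9 10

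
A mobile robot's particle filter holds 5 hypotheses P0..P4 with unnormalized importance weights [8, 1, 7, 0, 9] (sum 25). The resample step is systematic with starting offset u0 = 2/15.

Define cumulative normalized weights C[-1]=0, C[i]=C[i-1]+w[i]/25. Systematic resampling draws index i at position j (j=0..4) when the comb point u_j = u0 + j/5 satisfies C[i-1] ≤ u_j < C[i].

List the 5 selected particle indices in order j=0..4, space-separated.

0 1 2 4 4

C = [8/25, 9/25, 16/25, 16/25, 1]
j=0: u_0=2/15 ∈ [0, 8/25) → index 0
j=1: u_1=1/3 ∈ [8/25, 9/25) → index 1
j=2: u_2=8/15 ∈ [9/25, 16/25) → index 2
j=3: u_3=11/15 ∈ [16/25, 1) → index 4
j=4: u_4=14/15 ∈ [16/25, 1) → index 4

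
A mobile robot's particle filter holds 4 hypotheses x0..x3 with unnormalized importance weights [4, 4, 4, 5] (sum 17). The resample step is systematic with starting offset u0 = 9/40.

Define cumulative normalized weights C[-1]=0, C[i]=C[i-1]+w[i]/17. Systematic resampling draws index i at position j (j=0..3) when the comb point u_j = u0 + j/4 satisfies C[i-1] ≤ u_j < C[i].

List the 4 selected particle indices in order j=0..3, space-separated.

0 2 3 3

C = [4/17, 8/17, 12/17, 1]
j=0: u_0=9/40 ∈ [0, 4/17) → index 0
j=1: u_1=19/40 ∈ [8/17, 12/17) → index 2
j=2: u_2=29/40 ∈ [12/17, 1) → index 3
j=3: u_3=39/40 ∈ [12/17, 1) → index 3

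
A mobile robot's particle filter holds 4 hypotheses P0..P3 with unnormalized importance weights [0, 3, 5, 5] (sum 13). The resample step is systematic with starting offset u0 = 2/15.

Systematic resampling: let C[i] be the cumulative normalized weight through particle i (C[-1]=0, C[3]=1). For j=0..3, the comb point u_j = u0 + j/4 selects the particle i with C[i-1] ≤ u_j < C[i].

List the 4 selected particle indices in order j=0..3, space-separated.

1 2 3 3

C = [0, 3/13, 8/13, 1]
j=0: u_0=2/15 ∈ [0, 3/13) → index 1
j=1: u_1=23/60 ∈ [3/13, 8/13) → index 2
j=2: u_2=19/30 ∈ [8/13, 1) → index 3
j=3: u_3=53/60 ∈ [8/13, 1) → index 3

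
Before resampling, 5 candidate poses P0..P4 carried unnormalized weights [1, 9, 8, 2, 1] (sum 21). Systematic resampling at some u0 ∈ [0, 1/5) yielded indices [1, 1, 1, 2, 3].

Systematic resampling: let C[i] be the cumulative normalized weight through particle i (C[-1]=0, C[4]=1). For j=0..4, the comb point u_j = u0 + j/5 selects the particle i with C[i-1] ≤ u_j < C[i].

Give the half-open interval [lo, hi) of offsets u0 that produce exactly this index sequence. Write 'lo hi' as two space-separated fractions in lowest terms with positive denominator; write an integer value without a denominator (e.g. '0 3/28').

2/35 8/105

C = [1/21, 10/21, 6/7, 20/21, 1]
j=0 picked index 1: u0 ∈ [1/21, 10/21)
j=1 picked index 1: u0 ∈ [-16/105, 29/105)
j=2 picked index 1: u0 ∈ [-37/105, 8/105)
j=3 picked index 2: u0 ∈ [-13/105, 9/35)
j=4 picked index 3: u0 ∈ [2/35, 16/105)
intersection: [2/35, 8/105)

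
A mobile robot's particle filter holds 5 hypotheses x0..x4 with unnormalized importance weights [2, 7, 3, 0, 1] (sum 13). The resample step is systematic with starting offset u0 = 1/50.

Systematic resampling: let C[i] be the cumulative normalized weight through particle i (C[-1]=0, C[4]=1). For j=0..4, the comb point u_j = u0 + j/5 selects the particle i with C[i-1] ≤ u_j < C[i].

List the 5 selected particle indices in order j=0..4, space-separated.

C = [2/13, 9/13, 12/13, 12/13, 1]
j=0: u_0=1/50 ∈ [0, 2/13) → index 0
j=1: u_1=11/50 ∈ [2/13, 9/13) → index 1
j=2: u_2=21/50 ∈ [2/13, 9/13) → index 1
j=3: u_3=31/50 ∈ [2/13, 9/13) → index 1
j=4: u_4=41/50 ∈ [9/13, 12/13) → index 2

0 1 1 1 2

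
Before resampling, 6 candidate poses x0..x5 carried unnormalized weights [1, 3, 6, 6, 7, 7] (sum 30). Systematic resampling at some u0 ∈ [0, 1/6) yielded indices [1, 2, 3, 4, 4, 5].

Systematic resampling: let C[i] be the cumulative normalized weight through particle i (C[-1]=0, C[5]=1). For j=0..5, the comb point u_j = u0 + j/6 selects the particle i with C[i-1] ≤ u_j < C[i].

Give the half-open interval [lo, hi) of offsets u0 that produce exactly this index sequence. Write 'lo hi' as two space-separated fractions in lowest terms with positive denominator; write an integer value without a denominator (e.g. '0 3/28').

1/30 1/10

C = [1/30, 2/15, 1/3, 8/15, 23/30, 1]
j=0 picked index 1: u0 ∈ [1/30, 2/15)
j=1 picked index 2: u0 ∈ [-1/30, 1/6)
j=2 picked index 3: u0 ∈ [0, 1/5)
j=3 picked index 4: u0 ∈ [1/30, 4/15)
j=4 picked index 4: u0 ∈ [-2/15, 1/10)
j=5 picked index 5: u0 ∈ [-1/15, 1/6)
intersection: [1/30, 1/10)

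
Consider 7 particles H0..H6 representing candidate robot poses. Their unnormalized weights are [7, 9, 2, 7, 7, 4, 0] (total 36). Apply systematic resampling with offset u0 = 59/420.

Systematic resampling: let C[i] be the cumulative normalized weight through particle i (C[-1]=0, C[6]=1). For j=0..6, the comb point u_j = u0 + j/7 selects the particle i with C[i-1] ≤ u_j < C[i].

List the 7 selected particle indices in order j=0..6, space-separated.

C = [7/36, 4/9, 1/2, 25/36, 8/9, 1, 1]
j=0: u_0=59/420 ∈ [0, 7/36) → index 0
j=1: u_1=17/60 ∈ [7/36, 4/9) → index 1
j=2: u_2=179/420 ∈ [7/36, 4/9) → index 1
j=3: u_3=239/420 ∈ [1/2, 25/36) → index 3
j=4: u_4=299/420 ∈ [25/36, 8/9) → index 4
j=5: u_5=359/420 ∈ [25/36, 8/9) → index 4
j=6: u_6=419/420 ∈ [8/9, 1) → index 5

0 1 1 3 4 4 5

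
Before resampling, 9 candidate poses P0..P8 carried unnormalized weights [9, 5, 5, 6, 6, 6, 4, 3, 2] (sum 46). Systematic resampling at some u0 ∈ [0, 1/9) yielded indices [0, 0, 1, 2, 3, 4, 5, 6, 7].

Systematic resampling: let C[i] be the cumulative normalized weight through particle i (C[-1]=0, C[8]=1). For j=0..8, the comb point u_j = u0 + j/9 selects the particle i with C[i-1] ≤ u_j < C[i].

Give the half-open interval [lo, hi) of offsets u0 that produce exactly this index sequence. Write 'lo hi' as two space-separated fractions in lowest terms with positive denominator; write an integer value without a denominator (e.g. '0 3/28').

11/414 14/207

C = [9/46, 7/23, 19/46, 25/46, 31/46, 37/46, 41/46, 22/23, 1]
j=0 picked index 0: u0 ∈ [0, 9/46)
j=1 picked index 0: u0 ∈ [-1/9, 35/414)
j=2 picked index 1: u0 ∈ [-11/414, 17/207)
j=3 picked index 2: u0 ∈ [-2/69, 11/138)
j=4 picked index 3: u0 ∈ [-13/414, 41/414)
j=5 picked index 4: u0 ∈ [-5/414, 49/414)
j=6 picked index 5: u0 ∈ [1/138, 19/138)
j=7 picked index 6: u0 ∈ [11/414, 47/414)
j=8 picked index 7: u0 ∈ [1/414, 14/207)
intersection: [11/414, 14/207)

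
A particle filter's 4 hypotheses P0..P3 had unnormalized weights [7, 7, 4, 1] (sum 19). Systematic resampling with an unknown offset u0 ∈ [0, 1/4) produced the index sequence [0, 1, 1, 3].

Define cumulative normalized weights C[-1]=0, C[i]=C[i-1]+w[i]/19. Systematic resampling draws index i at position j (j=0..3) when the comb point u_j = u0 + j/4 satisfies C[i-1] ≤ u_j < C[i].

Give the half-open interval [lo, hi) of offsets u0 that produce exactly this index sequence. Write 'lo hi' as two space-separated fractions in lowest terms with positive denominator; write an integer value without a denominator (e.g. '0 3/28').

15/76 9/38

C = [7/19, 14/19, 18/19, 1]
j=0 picked index 0: u0 ∈ [0, 7/19)
j=1 picked index 1: u0 ∈ [9/76, 37/76)
j=2 picked index 1: u0 ∈ [-5/38, 9/38)
j=3 picked index 3: u0 ∈ [15/76, 1/4)
intersection: [15/76, 9/38)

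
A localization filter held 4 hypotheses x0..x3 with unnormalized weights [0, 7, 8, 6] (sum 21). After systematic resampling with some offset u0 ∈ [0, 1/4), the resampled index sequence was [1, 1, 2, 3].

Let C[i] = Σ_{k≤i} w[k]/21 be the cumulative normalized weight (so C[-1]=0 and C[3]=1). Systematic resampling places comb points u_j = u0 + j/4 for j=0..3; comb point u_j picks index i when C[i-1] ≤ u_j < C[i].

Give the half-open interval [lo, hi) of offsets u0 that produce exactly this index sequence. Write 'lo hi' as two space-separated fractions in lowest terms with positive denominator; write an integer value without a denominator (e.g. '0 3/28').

0 1/12

C = [0, 1/3, 5/7, 1]
j=0 picked index 1: u0 ∈ [0, 1/3)
j=1 picked index 1: u0 ∈ [-1/4, 1/12)
j=2 picked index 2: u0 ∈ [-1/6, 3/14)
j=3 picked index 3: u0 ∈ [-1/28, 1/4)
intersection: [0, 1/12)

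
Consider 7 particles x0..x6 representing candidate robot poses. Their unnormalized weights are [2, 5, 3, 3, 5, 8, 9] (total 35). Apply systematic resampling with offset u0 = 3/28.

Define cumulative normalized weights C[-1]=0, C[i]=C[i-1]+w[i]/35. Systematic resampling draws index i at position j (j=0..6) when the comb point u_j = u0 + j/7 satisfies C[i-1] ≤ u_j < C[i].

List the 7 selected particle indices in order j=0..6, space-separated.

C = [2/35, 1/5, 2/7, 13/35, 18/35, 26/35, 1]
j=0: u_0=3/28 ∈ [2/35, 1/5) → index 1
j=1: u_1=1/4 ∈ [1/5, 2/7) → index 2
j=2: u_2=11/28 ∈ [13/35, 18/35) → index 4
j=3: u_3=15/28 ∈ [18/35, 26/35) → index 5
j=4: u_4=19/28 ∈ [18/35, 26/35) → index 5
j=5: u_5=23/28 ∈ [26/35, 1) → index 6
j=6: u_6=27/28 ∈ [26/35, 1) → index 6

1 2 4 5 5 6 6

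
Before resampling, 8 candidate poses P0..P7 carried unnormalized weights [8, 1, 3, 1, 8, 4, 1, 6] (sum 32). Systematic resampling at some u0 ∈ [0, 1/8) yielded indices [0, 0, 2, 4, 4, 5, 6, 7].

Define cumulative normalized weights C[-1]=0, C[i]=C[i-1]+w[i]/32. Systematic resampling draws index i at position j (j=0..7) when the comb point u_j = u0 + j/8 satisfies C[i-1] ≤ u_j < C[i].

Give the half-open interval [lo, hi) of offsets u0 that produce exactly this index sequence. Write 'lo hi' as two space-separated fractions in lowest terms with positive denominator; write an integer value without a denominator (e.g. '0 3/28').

1/32 1/16

C = [1/4, 9/32, 3/8, 13/32, 21/32, 25/32, 13/16, 1]
j=0 picked index 0: u0 ∈ [0, 1/4)
j=1 picked index 0: u0 ∈ [-1/8, 1/8)
j=2 picked index 2: u0 ∈ [1/32, 1/8)
j=3 picked index 4: u0 ∈ [1/32, 9/32)
j=4 picked index 4: u0 ∈ [-3/32, 5/32)
j=5 picked index 5: u0 ∈ [1/32, 5/32)
j=6 picked index 6: u0 ∈ [1/32, 1/16)
j=7 picked index 7: u0 ∈ [-1/16, 1/8)
intersection: [1/32, 1/16)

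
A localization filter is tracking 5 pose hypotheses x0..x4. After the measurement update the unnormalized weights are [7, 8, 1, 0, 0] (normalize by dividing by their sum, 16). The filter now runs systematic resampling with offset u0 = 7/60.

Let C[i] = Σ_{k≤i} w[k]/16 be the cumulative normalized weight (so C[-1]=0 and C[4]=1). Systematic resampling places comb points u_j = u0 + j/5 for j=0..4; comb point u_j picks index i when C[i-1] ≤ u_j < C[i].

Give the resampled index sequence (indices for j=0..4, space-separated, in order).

C = [7/16, 15/16, 1, 1, 1]
j=0: u_0=7/60 ∈ [0, 7/16) → index 0
j=1: u_1=19/60 ∈ [0, 7/16) → index 0
j=2: u_2=31/60 ∈ [7/16, 15/16) → index 1
j=3: u_3=43/60 ∈ [7/16, 15/16) → index 1
j=4: u_4=11/12 ∈ [7/16, 15/16) → index 1

0 0 1 1 1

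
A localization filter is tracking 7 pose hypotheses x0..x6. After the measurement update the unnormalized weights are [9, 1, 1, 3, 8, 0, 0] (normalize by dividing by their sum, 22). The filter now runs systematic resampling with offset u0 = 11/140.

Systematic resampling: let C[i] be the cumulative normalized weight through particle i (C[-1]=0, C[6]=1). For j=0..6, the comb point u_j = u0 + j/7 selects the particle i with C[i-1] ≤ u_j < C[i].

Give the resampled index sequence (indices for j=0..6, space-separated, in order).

0 0 0 3 4 4 4

C = [9/22, 5/11, 1/2, 7/11, 1, 1, 1]
j=0: u_0=11/140 ∈ [0, 9/22) → index 0
j=1: u_1=31/140 ∈ [0, 9/22) → index 0
j=2: u_2=51/140 ∈ [0, 9/22) → index 0
j=3: u_3=71/140 ∈ [1/2, 7/11) → index 3
j=4: u_4=13/20 ∈ [7/11, 1) → index 4
j=5: u_5=111/140 ∈ [7/11, 1) → index 4
j=6: u_6=131/140 ∈ [7/11, 1) → index 4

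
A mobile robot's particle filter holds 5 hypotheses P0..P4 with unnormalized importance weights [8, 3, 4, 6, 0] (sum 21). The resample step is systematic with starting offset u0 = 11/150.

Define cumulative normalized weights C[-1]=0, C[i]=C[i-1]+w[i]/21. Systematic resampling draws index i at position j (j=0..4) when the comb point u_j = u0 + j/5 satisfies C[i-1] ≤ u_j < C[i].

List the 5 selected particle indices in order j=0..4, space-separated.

C = [8/21, 11/21, 5/7, 1, 1]
j=0: u_0=11/150 ∈ [0, 8/21) → index 0
j=1: u_1=41/150 ∈ [0, 8/21) → index 0
j=2: u_2=71/150 ∈ [8/21, 11/21) → index 1
j=3: u_3=101/150 ∈ [11/21, 5/7) → index 2
j=4: u_4=131/150 ∈ [5/7, 1) → index 3

0 0 1 2 3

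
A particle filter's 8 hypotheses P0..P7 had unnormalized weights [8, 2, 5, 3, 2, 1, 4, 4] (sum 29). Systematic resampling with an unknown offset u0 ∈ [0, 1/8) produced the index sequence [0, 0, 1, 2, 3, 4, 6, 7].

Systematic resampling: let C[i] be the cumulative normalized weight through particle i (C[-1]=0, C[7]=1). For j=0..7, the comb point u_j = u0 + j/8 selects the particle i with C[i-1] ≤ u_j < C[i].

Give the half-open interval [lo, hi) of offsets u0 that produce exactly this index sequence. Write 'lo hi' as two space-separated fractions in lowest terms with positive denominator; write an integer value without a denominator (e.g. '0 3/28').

3/116 15/232

C = [8/29, 10/29, 15/29, 18/29, 20/29, 21/29, 25/29, 1]
j=0 picked index 0: u0 ∈ [0, 8/29)
j=1 picked index 0: u0 ∈ [-1/8, 35/232)
j=2 picked index 1: u0 ∈ [3/116, 11/116)
j=3 picked index 2: u0 ∈ [-7/232, 33/232)
j=4 picked index 3: u0 ∈ [1/58, 7/58)
j=5 picked index 4: u0 ∈ [-1/232, 15/232)
j=6 picked index 6: u0 ∈ [-3/116, 13/116)
j=7 picked index 7: u0 ∈ [-3/232, 1/8)
intersection: [3/116, 15/232)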